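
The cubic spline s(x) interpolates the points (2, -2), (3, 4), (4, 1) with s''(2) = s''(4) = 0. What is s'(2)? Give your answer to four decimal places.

8.2500

With M_i denoting the second derivative at x_i, h_i = 1, 1, and Δ_i = (y_(i+1) − y_i)/h_i = 6, -3:
  1·M_0 + 4·M_1 + 1·M_2 = 6(Δ_1 - Δ_0) = -54
Natural end conditions: M_0 = M_2 = 0.
Solving: M_0 = 0, M_1 = -27/2, M_2 = 0.
On [2, 3], s'(x) = b_0 + 2c_0·(x - 2) + 3d_0·(x - 2)² with b_0 = Δ_0 - h_0(2M_0 + M_1)/6 = 33/4, c_0 = M_0/2 = 0, d_0 = (M_1 - M_0)/(6h_0) = -9/4. So s'(2) = 33/4.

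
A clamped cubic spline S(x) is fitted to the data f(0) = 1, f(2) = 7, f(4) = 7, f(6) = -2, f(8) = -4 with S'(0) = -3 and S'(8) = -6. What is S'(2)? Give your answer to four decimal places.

3.9911

With M_i denoting the second derivative at x_i, h_i = 2, 2, 2, 2, and Δ_i = (y_(i+1) − y_i)/h_i = 3, 0, -9/2, -1:
  2·M_0 + 8·M_1 + 2·M_2 = 6(Δ_1 - Δ_0) = -18
  2·M_1 + 8·M_2 + 2·M_3 = 6(Δ_2 - Δ_1) = -27
  2·M_2 + 8·M_3 + 2·M_4 = 6(Δ_3 - Δ_2) = 21
Clamped end conditions give two more equations: 2h_0·M_0 + h_0·M_1 = 6(Δ_0 - S'(0)) = 36 and h_3·M_3 + 2h_3·M_4 = 6(S'(8) - Δ_3) = -30.
Forward elimination and back-substitution give M_0 = 1233/112, M_1 = -225/56, M_2 = -63/16, M_3 = 351/56, M_4 = -1191/112.
On [2, 4], S'(x) = b_1 + 2c_1·(x - 2) + 3d_1·(x - 2)² with b_1 = Δ_1 - h_1(2M_1 + M_2)/6 = 447/112, c_1 = M_1/2 = -225/112, d_1 = (M_2 - M_1)/(6h_1) = 3/448. So S'(2) = 447/112.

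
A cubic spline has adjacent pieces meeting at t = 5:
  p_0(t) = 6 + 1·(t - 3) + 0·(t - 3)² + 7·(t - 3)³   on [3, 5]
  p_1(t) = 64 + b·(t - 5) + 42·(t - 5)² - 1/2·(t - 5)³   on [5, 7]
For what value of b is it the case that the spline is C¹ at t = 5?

85

p_0'(t) = 1 + 0·(t - 3) + 21·(t - 3)², so p_0'(5) = 85. On the right, p_1'(5) = b, so b = 85.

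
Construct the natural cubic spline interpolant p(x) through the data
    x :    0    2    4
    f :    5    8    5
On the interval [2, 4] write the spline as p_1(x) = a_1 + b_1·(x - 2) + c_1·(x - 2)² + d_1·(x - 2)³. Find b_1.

0

Put M_i = p'' at the i-th knot. Here h = (2, 2) and Δ = (3/2, -3/2), so the interior equations h_(i-1)·M_(i-1) + 2(h_(i-1)+h_i)·M_i + h_i·M_(i+1) = 6(Δ_i − Δ_(i-1)) read
  2·M_0 + 8·M_1 + 2·M_2 = 6(Δ_1 - Δ_0) = -18
Natural end conditions: M_0 = M_2 = 0.
Solving: M_0 = 0, M_1 = -9/4, M_2 = 0.
On [2, 4], with p_1(x) = a_1 + b_1·(x - 2) + c_1·(x - 2)² + d_1·(x - 2)³: c_1 = M_1/2 = -9/8, d_1 = (M_2 - M_1)/(6h_1) = 3/16, b_1 = Δ_1 - h_1(2M_1 + M_2)/6 = 0.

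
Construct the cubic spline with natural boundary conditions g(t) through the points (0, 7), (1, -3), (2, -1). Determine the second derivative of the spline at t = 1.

Let m_i = g''(x_i). Step sizes h_i = 1, 1; slopes of the chords Δ_i = (y_(i+1) - y_i)/h_i = -10, 2.
  1·m_0 + 4·m_1 + 1·m_2 = 6(Δ_1 - Δ_0) = 72
Natural end conditions: m_0 = m_2 = 0.
Solving the tridiagonal system: m_0 = 0, m_1 = 18, m_2 = 0.

18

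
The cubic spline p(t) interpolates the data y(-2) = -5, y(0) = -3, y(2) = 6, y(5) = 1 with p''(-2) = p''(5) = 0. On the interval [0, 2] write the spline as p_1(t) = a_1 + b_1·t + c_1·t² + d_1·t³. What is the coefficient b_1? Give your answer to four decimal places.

3.4912

Write m_i for p''(x_i). With h_i = 2, 2, 3 and divided differences Δ_i = 1, 9/2, -5/3, the continuity of p' gives the tridiagonal system
  2·m_0 + 8·m_1 + 2·m_2 = 6(Δ_1 - Δ_0) = 21
  2·m_1 + 10·m_2 + 3·m_3 = 6(Δ_2 - Δ_1) = -37
Natural end conditions: m_0 = m_3 = 0.
Solving the tridiagonal system: m_0 = 0, m_1 = 71/19, m_2 = -169/38, m_3 = 0.
On [0, 2], with p_1(t) = a_1 + b_1·t + c_1·t² + d_1·t³: c_1 = m_1/2 = 71/38, d_1 = (m_2 - m_1)/(6h_1) = -311/456, b_1 = Δ_1 - h_1(2m_1 + m_2)/6 = 199/57.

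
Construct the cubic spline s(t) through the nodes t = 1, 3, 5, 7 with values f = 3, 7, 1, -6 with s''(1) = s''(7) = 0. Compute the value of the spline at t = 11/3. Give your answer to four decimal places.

With m_i denoting the second derivative at x_i, h_i = 2, 2, 2, and Δ_i = (y_(i+1) − y_i)/h_i = 2, -3, -7/2:
  2·m_0 + 8·m_1 + 2·m_2 = 6(Δ_1 - Δ_0) = -30
  2·m_1 + 8·m_2 + 2·m_3 = 6(Δ_2 - Δ_1) = -3
Natural end conditions: m_0 = m_3 = 0.
Solving: m_0 = 0, m_1 = -39/10, m_2 = 3/5, m_3 = 0.
On [3, 5], s(t) = 7 - 3/5·(t - 3) - 39/20·(t - 3)² + 3/8·(t - 3)³.
With (t - 3) = 2/3: s(11/3) = 263/45.

5.8444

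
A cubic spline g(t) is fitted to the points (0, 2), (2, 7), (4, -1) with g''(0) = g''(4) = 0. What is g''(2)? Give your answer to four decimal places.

-4.8750

Put m_i = g'' at the i-th knot. Here h = (2, 2) and Δ = (5/2, -4), so the interior equations h_(i-1)·m_(i-1) + 2(h_(i-1)+h_i)·m_i + h_i·m_(i+1) = 6(Δ_i − Δ_(i-1)) read
  2·m_0 + 8·m_1 + 2·m_2 = 6(Δ_1 - Δ_0) = -39
Natural end conditions: m_0 = m_2 = 0.
Solving: m_0 = 0, m_1 = -39/8, m_2 = 0.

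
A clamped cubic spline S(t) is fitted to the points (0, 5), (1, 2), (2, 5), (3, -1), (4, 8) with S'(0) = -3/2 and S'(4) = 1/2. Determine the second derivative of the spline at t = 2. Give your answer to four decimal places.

-28.7500

Let σ_i = S''(x_i). Step sizes h_i = 1, 1, 1, 1; slopes of the chords Δ_i = (y_(i+1) - y_i)/h_i = -3, 3, -6, 9.
  1·σ_0 + 4·σ_1 + 1·σ_2 = 6(Δ_1 - Δ_0) = 36
  1·σ_1 + 4·σ_2 + 1·σ_3 = 6(Δ_2 - Δ_1) = -54
  1·σ_2 + 4·σ_3 + 1·σ_4 = 6(Δ_3 - Δ_2) = 90
Clamped end conditions give two more equations: 2h_0·σ_0 + h_0·σ_1 = 6(Δ_0 - S'(0)) = -9 and h_3·σ_3 + 2h_3·σ_4 = 6(S'(4) - Δ_3) = -51.
Hence σ_0 = -403/28, σ_1 = 277/14, σ_2 = -115/4, σ_3 = 577/14, σ_4 = -1291/28.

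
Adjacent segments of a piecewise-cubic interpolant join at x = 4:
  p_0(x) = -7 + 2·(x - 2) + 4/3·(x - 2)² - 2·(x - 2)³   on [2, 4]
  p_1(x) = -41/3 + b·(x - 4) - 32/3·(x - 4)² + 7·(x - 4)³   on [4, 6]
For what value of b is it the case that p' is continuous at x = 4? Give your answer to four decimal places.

p_0'(x) = 2 + 8/3·(x - 2) - 6·(x - 2)², so p_0'(4) = -50/3. On the right, p_1'(4) = b, so b = -50/3.

-16.6667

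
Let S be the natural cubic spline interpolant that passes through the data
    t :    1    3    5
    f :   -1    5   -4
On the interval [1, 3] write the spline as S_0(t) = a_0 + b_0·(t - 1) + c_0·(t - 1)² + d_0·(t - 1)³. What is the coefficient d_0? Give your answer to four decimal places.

Write σ_i for S''(x_i). With h_i = 2, 2 and divided differences Δ_i = 3, -9/2, the continuity of S' gives the tridiagonal system
  2·σ_0 + 8·σ_1 + 2·σ_2 = 6(Δ_1 - Δ_0) = -45
Natural end conditions: σ_0 = σ_2 = 0.
Hence σ_0 = 0, σ_1 = -45/8, σ_2 = 0.
On [1, 3], with S_0(t) = a_0 + b_0·(t - 1) + c_0·(t - 1)² + d_0·(t - 1)³: c_0 = σ_0/2 = 0, d_0 = (σ_1 - σ_0)/(6h_0) = -15/32, b_0 = Δ_0 - h_0(2σ_0 + σ_1)/6 = 39/8.

-0.4688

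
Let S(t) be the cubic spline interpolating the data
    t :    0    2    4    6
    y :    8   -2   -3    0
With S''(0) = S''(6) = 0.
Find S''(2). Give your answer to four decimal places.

3.2000

With M_i denoting the second derivative at x_i, h_i = 2, 2, 2, and Δ_i = (y_(i+1) − y_i)/h_i = -5, -1/2, 3/2:
  2·M_0 + 8·M_1 + 2·M_2 = 6(Δ_1 - Δ_0) = 27
  2·M_1 + 8·M_2 + 2·M_3 = 6(Δ_2 - Δ_1) = 12
Natural end conditions: M_0 = M_3 = 0.
Solving: M_0 = 0, M_1 = 16/5, M_2 = 7/10, M_3 = 0.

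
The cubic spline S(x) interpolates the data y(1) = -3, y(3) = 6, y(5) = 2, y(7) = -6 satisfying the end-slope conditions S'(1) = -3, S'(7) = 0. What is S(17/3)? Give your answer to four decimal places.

With M_i denoting the second derivative at x_i, h_i = 2, 2, 2, and Δ_i = (y_(i+1) − y_i)/h_i = 9/2, -2, -4:
  2·M_0 + 8·M_1 + 2·M_2 = 6(Δ_1 - Δ_0) = -39
  2·M_1 + 8·M_2 + 2·M_3 = 6(Δ_2 - Δ_1) = -12
Clamped end conditions give two more equations: 2h_0·M_0 + h_0·M_1 = 6(Δ_0 - S'(1)) = 45 and h_2·M_2 + 2h_2·M_3 = 6(S'(7) - Δ_2) = 24.
Hence M_0 = 31/2, M_1 = -17/2, M_2 = -1, M_3 = 13/2.
On [5, 7], S(x) = 2 - 11/2·(x - 5) - 1/2·(x - 5)² + 5/8·(x - 5)³.
With (x - 5) = 2/3: S(17/3) = -46/27.

-1.7037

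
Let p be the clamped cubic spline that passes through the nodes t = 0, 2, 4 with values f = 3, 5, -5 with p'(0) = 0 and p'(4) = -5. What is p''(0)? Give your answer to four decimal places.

4.7500

With m_i denoting the second derivative at x_i, h_i = 2, 2, and Δ_i = (y_(i+1) − y_i)/h_i = 1, -5:
  2·m_0 + 8·m_1 + 2·m_2 = 6(Δ_1 - Δ_0) = -36
Clamped end conditions give two more equations: 2h_0·m_0 + h_0·m_1 = 6(Δ_0 - p'(0)) = 6 and h_1·m_1 + 2h_1·m_2 = 6(p'(4) - Δ_1) = 0.
Forward elimination and back-substitution give m_0 = 19/4, m_1 = -13/2, m_2 = 13/4.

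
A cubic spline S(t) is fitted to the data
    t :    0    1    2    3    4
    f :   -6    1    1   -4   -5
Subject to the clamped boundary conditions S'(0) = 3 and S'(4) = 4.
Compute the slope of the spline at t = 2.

Let σ_i = S''(x_i). Step sizes h_i = 1, 1, 1, 1; slopes of the chords Δ_i = (y_(i+1) - y_i)/h_i = 7, 0, -5, -1.
  1·σ_0 + 4·σ_1 + 1·σ_2 = 6(Δ_1 - Δ_0) = -42
  1·σ_1 + 4·σ_2 + 1·σ_3 = 6(Δ_2 - Δ_1) = -30
  1·σ_2 + 4·σ_3 + 1·σ_4 = 6(Δ_3 - Δ_2) = 24
Clamped end conditions give two more equations: 2h_0·σ_0 + h_0·σ_1 = 6(Δ_0 - S'(0)) = 24 and h_3·σ_3 + 2h_3·σ_4 = 6(S'(4) - Δ_3) = 30.
Solving: σ_0 = 19, σ_1 = -14, σ_2 = -5, σ_3 = 4, σ_4 = 13.
On [2, 3], S'(t) = b_2 + 2c_2·(t - 2) + 3d_2·(t - 2)² with b_2 = Δ_2 - h_2(2σ_2 + σ_3)/6 = -4, c_2 = σ_2/2 = -5/2, d_2 = (σ_3 - σ_2)/(6h_2) = 3/2. So S'(2) = -4.

-4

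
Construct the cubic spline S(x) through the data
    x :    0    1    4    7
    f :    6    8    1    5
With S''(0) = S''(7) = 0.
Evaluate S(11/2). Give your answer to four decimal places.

Write M_i for S''(x_i). With h_i = 1, 3, 3 and divided differences Δ_i = 2, -7/3, 4/3, the continuity of S' gives the tridiagonal system
  1·M_0 + 8·M_1 + 3·M_2 = 6(Δ_1 - Δ_0) = -26
  3·M_1 + 12·M_2 + 3·M_3 = 6(Δ_2 - Δ_1) = 22
Natural end conditions: M_0 = M_3 = 0.
Forward elimination and back-substitution give M_0 = 0, M_1 = -126/29, M_2 = 254/87, M_3 = 0.
On [4, 7], S(x) = 1 - 46/29·(x - 4) + 127/87·(x - 4)² - 127/783·(x - 4)³.
With (x - 4) = 3/2: S(11/2) = 315/232.

1.3578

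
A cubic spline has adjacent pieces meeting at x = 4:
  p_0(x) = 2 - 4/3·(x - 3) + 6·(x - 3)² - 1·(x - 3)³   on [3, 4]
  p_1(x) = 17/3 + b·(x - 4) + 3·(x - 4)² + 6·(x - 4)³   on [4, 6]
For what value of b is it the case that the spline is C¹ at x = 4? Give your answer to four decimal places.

p_0'(x) = -4/3 + 12·(x - 3) - 3·(x - 3)², so p_0'(4) = 23/3. On the right, p_1'(4) = b, so b = 23/3.

7.6667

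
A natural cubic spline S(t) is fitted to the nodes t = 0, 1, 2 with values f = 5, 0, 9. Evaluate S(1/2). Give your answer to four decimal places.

1.1875

Let M_i = S''(x_i). Step sizes h_i = 1, 1; slopes of the chords Δ_i = (y_(i+1) - y_i)/h_i = -5, 9.
  1·M_0 + 4·M_1 + 1·M_2 = 6(Δ_1 - Δ_0) = 84
Natural end conditions: M_0 = M_2 = 0.
Hence M_0 = 0, M_1 = 21, M_2 = 0.
On [0, 1], S(t) = 5 - 17/2·t + 0·t² + 7/2·t³.
With t = 1/2: S(1/2) = 19/16.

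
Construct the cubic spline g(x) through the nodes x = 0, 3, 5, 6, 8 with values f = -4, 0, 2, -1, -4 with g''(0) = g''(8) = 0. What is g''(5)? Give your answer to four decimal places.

-4.6196

Let M_i = g''(x_i). Step sizes h_i = 3, 2, 1, 2; slopes of the chords Δ_i = (y_(i+1) - y_i)/h_i = 4/3, 1, -3, -3/2.
  3·M_0 + 10·M_1 + 2·M_2 = 6(Δ_1 - Δ_0) = -2
  2·M_1 + 6·M_2 + 1·M_3 = 6(Δ_2 - Δ_1) = -24
  1·M_2 + 6·M_3 + 2·M_4 = 6(Δ_3 - Δ_2) = 9
Natural end conditions: M_0 = M_4 = 0.
Solving the tridiagonal system: M_0 = 0, M_1 = 118/163, M_2 = -753/163, M_3 = 370/163, M_4 = 0.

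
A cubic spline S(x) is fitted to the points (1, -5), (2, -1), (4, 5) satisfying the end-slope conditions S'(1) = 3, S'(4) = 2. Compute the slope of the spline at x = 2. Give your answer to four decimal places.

Let m_i = S''(x_i). Step sizes h_i = 1, 2; slopes of the chords Δ_i = (y_(i+1) - y_i)/h_i = 4, 3.
  1·m_0 + 6·m_1 + 2·m_2 = 6(Δ_1 - Δ_0) = -6
Clamped end conditions give two more equations: 2h_0·m_0 + h_0·m_1 = 6(Δ_0 - S'(1)) = 6 and h_1·m_1 + 2h_1·m_2 = 6(S'(4) - Δ_1) = -6.
Forward elimination and back-substitution give m_0 = 11/3, m_1 = -4/3, m_2 = -5/6.
On [2, 4], S'(x) = b_1 + 2c_1·(x - 2) + 3d_1·(x - 2)² with b_1 = Δ_1 - h_1(2m_1 + m_2)/6 = 25/6, c_1 = m_1/2 = -2/3, d_1 = (m_2 - m_1)/(6h_1) = 1/24. So S'(2) = 25/6.

4.1667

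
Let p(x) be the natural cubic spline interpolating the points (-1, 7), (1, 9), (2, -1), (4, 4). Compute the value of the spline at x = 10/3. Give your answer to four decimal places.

Let M_i = p''(x_i). Step sizes h_i = 2, 1, 2; slopes of the chords Δ_i = (y_(i+1) - y_i)/h_i = 1, -10, 5/2.
  2·M_0 + 6·M_1 + 1·M_2 = 6(Δ_1 - Δ_0) = -66
  1·M_1 + 6·M_2 + 2·M_3 = 6(Δ_2 - Δ_1) = 75
Natural end conditions: M_0 = M_3 = 0.
Forward elimination and back-substitution give M_0 = 0, M_1 = -471/35, M_2 = 516/35, M_3 = 0.
On [2, 4], p(x) = -1 - 513/70·(x - 2) + 258/35·(x - 2)² - 43/35·(x - 2)³.
With (x - 2) = 4/3: p(10/3) = -547/945.

-0.5788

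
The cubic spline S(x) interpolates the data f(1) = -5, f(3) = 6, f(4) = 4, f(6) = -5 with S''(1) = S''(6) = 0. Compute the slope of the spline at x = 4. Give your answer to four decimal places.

-3.6429

With σ_i denoting the second derivative at x_i, h_i = 2, 1, 2, and Δ_i = (y_(i+1) − y_i)/h_i = 11/2, -2, -9/2:
  2·σ_0 + 6·σ_1 + 1·σ_2 = 6(Δ_1 - Δ_0) = -45
  1·σ_1 + 6·σ_2 + 2·σ_3 = 6(Δ_2 - Δ_1) = -15
Natural end conditions: σ_0 = σ_3 = 0.
Solving: σ_0 = 0, σ_1 = -51/7, σ_2 = -9/7, σ_3 = 0.
On [4, 6], S'(x) = b_2 + 2c_2·(x - 4) + 3d_2·(x - 4)² with b_2 = Δ_2 - h_2(2σ_2 + σ_3)/6 = -51/14, c_2 = σ_2/2 = -9/14, d_2 = (σ_3 - σ_2)/(6h_2) = 3/28. So S'(4) = -51/14.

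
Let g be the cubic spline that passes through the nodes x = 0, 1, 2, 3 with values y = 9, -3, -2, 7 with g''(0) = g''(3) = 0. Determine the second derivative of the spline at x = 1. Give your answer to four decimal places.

Let σ_i = g''(x_i). Step sizes h_i = 1, 1, 1; slopes of the chords Δ_i = (y_(i+1) - y_i)/h_i = -12, 1, 9.
  1·σ_0 + 4·σ_1 + 1·σ_2 = 6(Δ_1 - Δ_0) = 78
  1·σ_1 + 4·σ_2 + 1·σ_3 = 6(Δ_2 - Δ_1) = 48
Natural end conditions: σ_0 = σ_3 = 0.
Forward elimination and back-substitution give σ_0 = 0, σ_1 = 88/5, σ_2 = 38/5, σ_3 = 0.

17.6000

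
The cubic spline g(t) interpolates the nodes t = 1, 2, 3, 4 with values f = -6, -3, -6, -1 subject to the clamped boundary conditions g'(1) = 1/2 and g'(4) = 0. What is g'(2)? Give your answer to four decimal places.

-0.5333

Write M_i for g''(x_i). With h_i = 1, 1, 1 and divided differences Δ_i = 3, -3, 5, the continuity of g' gives the tridiagonal system
  1·M_0 + 4·M_1 + 1·M_2 = 6(Δ_1 - Δ_0) = -36
  1·M_1 + 4·M_2 + 1·M_3 = 6(Δ_2 - Δ_1) = 48
Clamped end conditions give two more equations: 2h_0·M_0 + h_0·M_1 = 6(Δ_0 - g'(1)) = 15 and h_2·M_2 + 2h_2·M_3 = 6(g'(4) - Δ_2) = -30.
Solving the tridiagonal system: M_0 = 256/15, M_1 = -287/15, M_2 = 352/15, M_3 = -401/15.
On [2, 3], g'(t) = b_1 + 2c_1·(t - 2) + 3d_1·(t - 2)² with b_1 = Δ_1 - h_1(2M_1 + M_2)/6 = -8/15, c_1 = M_1/2 = -287/30, d_1 = (M_2 - M_1)/(6h_1) = 71/10. So g'(2) = -8/15.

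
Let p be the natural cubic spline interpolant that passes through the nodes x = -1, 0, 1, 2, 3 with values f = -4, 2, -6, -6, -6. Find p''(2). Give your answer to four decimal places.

-4.9286

Write M_i for p''(x_i). With h_i = 1, 1, 1, 1 and divided differences Δ_i = 6, -8, 0, 0, the continuity of p' gives the tridiagonal system
  1·M_0 + 4·M_1 + 1·M_2 = 6(Δ_1 - Δ_0) = -84
  1·M_1 + 4·M_2 + 1·M_3 = 6(Δ_2 - Δ_1) = 48
  1·M_2 + 4·M_3 + 1·M_4 = 6(Δ_3 - Δ_2) = 0
Natural end conditions: M_0 = M_4 = 0.
Hence M_0 = 0, M_1 = -363/14, M_2 = 138/7, M_3 = -69/14, M_4 = 0.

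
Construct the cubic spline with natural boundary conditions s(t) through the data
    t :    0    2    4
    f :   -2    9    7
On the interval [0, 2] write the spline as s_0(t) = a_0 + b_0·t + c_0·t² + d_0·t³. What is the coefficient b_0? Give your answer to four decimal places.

7.1250

Let M_i = s''(x_i). Step sizes h_i = 2, 2; slopes of the chords Δ_i = (y_(i+1) - y_i)/h_i = 11/2, -1.
  2·M_0 + 8·M_1 + 2·M_2 = 6(Δ_1 - Δ_0) = -39
Natural end conditions: M_0 = M_2 = 0.
Hence M_0 = 0, M_1 = -39/8, M_2 = 0.
On [0, 2], with s_0(t) = a_0 + b_0·t + c_0·t² + d_0·t³: c_0 = M_0/2 = 0, d_0 = (M_1 - M_0)/(6h_0) = -13/32, b_0 = Δ_0 - h_0(2M_0 + M_1)/6 = 57/8.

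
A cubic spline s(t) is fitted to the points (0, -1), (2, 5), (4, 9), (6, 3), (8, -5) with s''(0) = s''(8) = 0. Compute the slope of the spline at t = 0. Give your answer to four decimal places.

2.9286

Write M_i for s''(x_i). With h_i = 2, 2, 2, 2 and divided differences Δ_i = 3, 2, -3, -4, the continuity of s' gives the tridiagonal system
  2·M_0 + 8·M_1 + 2·M_2 = 6(Δ_1 - Δ_0) = -6
  2·M_1 + 8·M_2 + 2·M_3 = 6(Δ_2 - Δ_1) = -30
  2·M_2 + 8·M_3 + 2·M_4 = 6(Δ_3 - Δ_2) = -6
Natural end conditions: M_0 = M_4 = 0.
Solving: M_0 = 0, M_1 = 3/14, M_2 = -27/7, M_3 = 3/14, M_4 = 0.
On [0, 2], s'(t) = b_0 + 2c_0·t + 3d_0·t² with b_0 = Δ_0 - h_0(2M_0 + M_1)/6 = 41/14, c_0 = M_0/2 = 0, d_0 = (M_1 - M_0)/(6h_0) = 1/56. So s'(0) = 41/14.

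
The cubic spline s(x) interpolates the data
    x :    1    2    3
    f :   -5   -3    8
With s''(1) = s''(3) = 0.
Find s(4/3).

-5

Let M_i = s''(x_i). Step sizes h_i = 1, 1; slopes of the chords Δ_i = (y_(i+1) - y_i)/h_i = 2, 11.
  1·M_0 + 4·M_1 + 1·M_2 = 6(Δ_1 - Δ_0) = 54
Natural end conditions: M_0 = M_2 = 0.
Solving: M_0 = 0, M_1 = 27/2, M_2 = 0.
On [1, 2], s(x) = -5 - 1/4·(x - 1) + 0·(x - 1)² + 9/4·(x - 1)³.
With (x - 1) = 1/3: s(4/3) = -5.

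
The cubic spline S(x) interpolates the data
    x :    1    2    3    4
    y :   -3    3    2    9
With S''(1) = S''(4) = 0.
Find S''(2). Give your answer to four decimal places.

-14.4000

Let σ_i = S''(x_i). Step sizes h_i = 1, 1, 1; slopes of the chords Δ_i = (y_(i+1) - y_i)/h_i = 6, -1, 7.
  1·σ_0 + 4·σ_1 + 1·σ_2 = 6(Δ_1 - Δ_0) = -42
  1·σ_1 + 4·σ_2 + 1·σ_3 = 6(Δ_2 - Δ_1) = 48
Natural end conditions: σ_0 = σ_3 = 0.
Solving: σ_0 = 0, σ_1 = -72/5, σ_2 = 78/5, σ_3 = 0.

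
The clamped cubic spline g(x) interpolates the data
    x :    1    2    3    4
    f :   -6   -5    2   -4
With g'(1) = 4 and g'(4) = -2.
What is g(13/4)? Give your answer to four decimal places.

Write M_i for g''(x_i). With h_i = 1, 1, 1 and divided differences Δ_i = 1, 7, -6, the continuity of g' gives the tridiagonal system
  1·M_0 + 4·M_1 + 1·M_2 = 6(Δ_1 - Δ_0) = 36
  1·M_1 + 4·M_2 + 1·M_3 = 6(Δ_2 - Δ_1) = -78
Clamped end conditions give two more equations: 2h_0·M_0 + h_0·M_1 = 6(Δ_0 - g'(1)) = -18 and h_2·M_2 + 2h_2·M_3 = 6(g'(4) - Δ_2) = 24.
Forward elimination and back-substitution give M_0 = -20, M_1 = 22, M_2 = -32, M_3 = 28.
On [3, 4], g(x) = 2 + 0·(x - 3) - 16·(x - 3)² + 10·(x - 3)³.
With (x - 3) = 1/4: g(13/4) = 37/32.

1.1563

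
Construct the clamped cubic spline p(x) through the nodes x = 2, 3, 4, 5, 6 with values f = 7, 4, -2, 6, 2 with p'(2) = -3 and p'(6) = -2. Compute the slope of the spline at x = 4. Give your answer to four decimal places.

2.4286

With m_i denoting the second derivative at x_i, h_i = 1, 1, 1, 1, and Δ_i = (y_(i+1) − y_i)/h_i = -3, -6, 8, -4:
  1·m_0 + 4·m_1 + 1·m_2 = 6(Δ_1 - Δ_0) = -18
  1·m_1 + 4·m_2 + 1·m_3 = 6(Δ_2 - Δ_1) = 84
  1·m_2 + 4·m_3 + 1·m_4 = 6(Δ_3 - Δ_2) = -72
Clamped end conditions give two more equations: 2h_0·m_0 + h_0·m_1 = 6(Δ_0 - p'(2)) = 0 and h_3·m_3 + 2h_3·m_4 = 6(p'(6) - Δ_3) = 12.
Hence m_0 = 101/14, m_1 = -101/7, m_2 = 65/2, m_3 = -221/7, m_4 = 305/14.
On [4, 5], p'(x) = b_2 + 2c_2·(x - 4) + 3d_2·(x - 4)² with b_2 = Δ_2 - h_2(2m_2 + m_3)/6 = 17/7, c_2 = m_2/2 = 65/4, d_2 = (m_3 - m_2)/(6h_2) = -299/28. So p'(4) = 17/7.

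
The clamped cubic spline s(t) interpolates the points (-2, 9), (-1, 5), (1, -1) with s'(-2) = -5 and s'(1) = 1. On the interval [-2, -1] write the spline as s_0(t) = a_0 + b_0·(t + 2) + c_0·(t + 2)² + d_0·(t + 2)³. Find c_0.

Let M_i = s''(x_i). Step sizes h_i = 1, 2; slopes of the chords Δ_i = (y_(i+1) - y_i)/h_i = -4, -3.
  1·M_0 + 6·M_1 + 2·M_2 = 6(Δ_1 - Δ_0) = 6
Clamped end conditions give two more equations: 2h_0·M_0 + h_0·M_1 = 6(Δ_0 - s'(-2)) = 6 and h_1·M_1 + 2h_1·M_2 = 6(s'(1) - Δ_1) = 24.
Solving the tridiagonal system: M_0 = 4, M_1 = -2, M_2 = 7.
On [-2, -1], with s_0(t) = a_0 + b_0·(t + 2) + c_0·(t + 2)² + d_0·(t + 2)³: c_0 = M_0/2 = 2, d_0 = (M_1 - M_0)/(6h_0) = -1, b_0 = Δ_0 - h_0(2M_0 + M_1)/6 = -5.

2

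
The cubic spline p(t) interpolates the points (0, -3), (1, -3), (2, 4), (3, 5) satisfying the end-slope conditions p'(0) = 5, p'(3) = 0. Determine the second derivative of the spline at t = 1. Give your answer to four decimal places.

20.6667

Write σ_i for p''(x_i). With h_i = 1, 1, 1 and divided differences Δ_i = 0, 7, 1, the continuity of p' gives the tridiagonal system
  1·σ_0 + 4·σ_1 + 1·σ_2 = 6(Δ_1 - Δ_0) = 42
  1·σ_1 + 4·σ_2 + 1·σ_3 = 6(Δ_2 - Δ_1) = -36
Clamped end conditions give two more equations: 2h_0·σ_0 + h_0·σ_1 = 6(Δ_0 - p'(0)) = -30 and h_2·σ_2 + 2h_2·σ_3 = 6(p'(3) - Δ_2) = -6.
Hence σ_0 = -76/3, σ_1 = 62/3, σ_2 = -46/3, σ_3 = 14/3.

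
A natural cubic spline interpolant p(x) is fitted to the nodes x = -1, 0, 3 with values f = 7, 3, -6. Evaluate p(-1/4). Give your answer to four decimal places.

3.9590

Write M_i for p''(x_i). With h_i = 1, 3 and divided differences Δ_i = -4, -3, the continuity of p' gives the tridiagonal system
  1·M_0 + 8·M_1 + 3·M_2 = 6(Δ_1 - Δ_0) = 6
Natural end conditions: M_0 = M_2 = 0.
Hence M_0 = 0, M_1 = 3/4, M_2 = 0.
On [-1, 0], p(x) = 7 - 33/8·(x + 1) + 0·(x + 1)² + 1/8·(x + 1)³.
With (x + 1) = 3/4: p(-1/4) = 2027/512.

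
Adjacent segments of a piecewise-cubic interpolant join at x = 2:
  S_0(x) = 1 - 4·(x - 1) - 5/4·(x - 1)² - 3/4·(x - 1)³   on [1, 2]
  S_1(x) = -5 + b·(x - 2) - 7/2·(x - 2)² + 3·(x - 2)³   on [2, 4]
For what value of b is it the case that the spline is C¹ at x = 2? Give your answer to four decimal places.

S_0'(x) = -4 - 5/2·(x - 1) - 9/4·(x - 1)², so S_0'(2) = -35/4. On the right, S_1'(2) = b, so b = -35/4.

-8.7500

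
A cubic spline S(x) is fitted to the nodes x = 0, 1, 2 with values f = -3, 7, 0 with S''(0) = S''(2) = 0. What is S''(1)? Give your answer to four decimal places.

-25.5000

With M_i denoting the second derivative at x_i, h_i = 1, 1, and Δ_i = (y_(i+1) − y_i)/h_i = 10, -7:
  1·M_0 + 4·M_1 + 1·M_2 = 6(Δ_1 - Δ_0) = -102
Natural end conditions: M_0 = M_2 = 0.
Solving: M_0 = 0, M_1 = -51/2, M_2 = 0.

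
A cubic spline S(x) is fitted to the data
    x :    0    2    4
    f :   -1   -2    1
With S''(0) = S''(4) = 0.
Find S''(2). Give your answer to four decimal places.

With σ_i denoting the second derivative at x_i, h_i = 2, 2, and Δ_i = (y_(i+1) − y_i)/h_i = -1/2, 3/2:
  2·σ_0 + 8·σ_1 + 2·σ_2 = 6(Δ_1 - Δ_0) = 12
Natural end conditions: σ_0 = σ_2 = 0.
Solving: σ_0 = 0, σ_1 = 3/2, σ_2 = 0.

1.5000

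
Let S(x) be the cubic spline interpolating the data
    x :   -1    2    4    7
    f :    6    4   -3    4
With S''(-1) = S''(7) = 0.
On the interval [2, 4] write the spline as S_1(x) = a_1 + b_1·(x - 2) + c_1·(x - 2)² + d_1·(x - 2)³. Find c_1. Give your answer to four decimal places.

Write m_i for S''(x_i). With h_i = 3, 2, 3 and divided differences Δ_i = -2/3, -7/2, 7/3, the continuity of S' gives the tridiagonal system
  3·m_0 + 10·m_1 + 2·m_2 = 6(Δ_1 - Δ_0) = -17
  2·m_1 + 10·m_2 + 3·m_3 = 6(Δ_2 - Δ_1) = 35
Natural end conditions: m_0 = m_3 = 0.
Forward elimination and back-substitution give m_0 = 0, m_1 = -5/2, m_2 = 4, m_3 = 0.
On [2, 4], with S_1(x) = a_1 + b_1·(x - 2) + c_1·(x - 2)² + d_1·(x - 2)³: c_1 = m_1/2 = -5/4, d_1 = (m_2 - m_1)/(6h_1) = 13/24, b_1 = Δ_1 - h_1(2m_1 + m_2)/6 = -19/6.

-1.2500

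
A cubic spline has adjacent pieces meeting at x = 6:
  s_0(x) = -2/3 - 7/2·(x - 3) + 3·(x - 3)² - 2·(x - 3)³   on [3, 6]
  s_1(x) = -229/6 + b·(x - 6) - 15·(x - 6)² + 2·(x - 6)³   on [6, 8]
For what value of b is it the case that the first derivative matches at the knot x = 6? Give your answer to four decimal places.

-39.5000

s_0'(x) = -7/2 + 6·(x - 3) - 6·(x - 3)², so s_0'(6) = -79/2. On the right, s_1'(6) = b, so b = -79/2.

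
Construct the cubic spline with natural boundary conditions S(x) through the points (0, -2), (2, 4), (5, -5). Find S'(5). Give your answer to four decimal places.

Put M_i = S'' at the i-th knot. Here h = (2, 3) and Δ = (3, -3), so the interior equations h_(i-1)·M_(i-1) + 2(h_(i-1)+h_i)·M_i + h_i·M_(i+1) = 6(Δ_i − Δ_(i-1)) read
  2·M_0 + 10·M_1 + 3·M_2 = 6(Δ_1 - Δ_0) = -36
Natural end conditions: M_0 = M_2 = 0.
Hence M_0 = 0, M_1 = -18/5, M_2 = 0.
On [2, 5], S'(x) = b_1 + 2c_1·(x - 2) + 3d_1·(x - 2)² with b_1 = Δ_1 - h_1(2M_1 + M_2)/6 = 3/5, c_1 = M_1/2 = -9/5, d_1 = (M_2 - M_1)/(6h_1) = 1/5. So S'(5) = -24/5.

-4.8000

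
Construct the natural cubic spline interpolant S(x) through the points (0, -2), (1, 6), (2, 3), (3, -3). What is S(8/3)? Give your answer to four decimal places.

Write m_i for S''(x_i). With h_i = 1, 1, 1 and divided differences Δ_i = 8, -3, -6, the continuity of S' gives the tridiagonal system
  1·m_0 + 4·m_1 + 1·m_2 = 6(Δ_1 - Δ_0) = -66
  1·m_1 + 4·m_2 + 1·m_3 = 6(Δ_2 - Δ_1) = -18
Natural end conditions: m_0 = m_3 = 0.
Solving: m_0 = 0, m_1 = -82/5, m_2 = -2/5, m_3 = 0.
On [2, 3], S(x) = 3 - 88/15·(x - 2) - 1/5·(x - 2)² + 1/15·(x - 2)³.
With (x - 2) = 2/3: S(8/3) = -397/405.

-0.9802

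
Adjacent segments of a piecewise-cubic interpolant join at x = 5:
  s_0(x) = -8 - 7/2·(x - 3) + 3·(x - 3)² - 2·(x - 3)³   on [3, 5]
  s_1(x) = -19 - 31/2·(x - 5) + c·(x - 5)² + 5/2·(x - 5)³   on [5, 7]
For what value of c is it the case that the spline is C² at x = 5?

s_0''(x) = 6 - 12·(x - 3), so s_0''(5) = -18. On the right, s_1''(5) = 2c, so c = -9.

-9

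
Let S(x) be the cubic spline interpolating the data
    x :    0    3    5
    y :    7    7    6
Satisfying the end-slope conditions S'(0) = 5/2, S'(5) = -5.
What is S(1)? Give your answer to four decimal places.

7.9889

With M_i denoting the second derivative at x_i, h_i = 3, 2, and Δ_i = (y_(i+1) − y_i)/h_i = 0, -1/2:
  3·M_0 + 10·M_1 + 2·M_2 = 6(Δ_1 - Δ_0) = -3
Clamped end conditions give two more equations: 2h_0·M_0 + h_0·M_1 = 6(Δ_0 - S'(0)) = -15 and h_1·M_1 + 2h_1·M_2 = 6(S'(5) - Δ_1) = -27.
Forward elimination and back-substitution give M_0 = -37/10, M_1 = 12/5, M_2 = -159/20.
On [0, 3], S(x) = 7 + 5/2·x - 37/20·x² + 61/180·x³.
With x = 1: S(1) = 719/90.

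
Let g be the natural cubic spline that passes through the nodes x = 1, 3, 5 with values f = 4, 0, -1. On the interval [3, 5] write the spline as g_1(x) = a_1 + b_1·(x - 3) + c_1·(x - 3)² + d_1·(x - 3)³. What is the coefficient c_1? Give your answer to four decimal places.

Put M_i = g'' at the i-th knot. Here h = (2, 2) and Δ = (-2, -1/2), so the interior equations h_(i-1)·M_(i-1) + 2(h_(i-1)+h_i)·M_i + h_i·M_(i+1) = 6(Δ_i − Δ_(i-1)) read
  2·M_0 + 8·M_1 + 2·M_2 = 6(Δ_1 - Δ_0) = 9
Natural end conditions: M_0 = M_2 = 0.
Hence M_0 = 0, M_1 = 9/8, M_2 = 0.
On [3, 5], with g_1(x) = a_1 + b_1·(x - 3) + c_1·(x - 3)² + d_1·(x - 3)³: c_1 = M_1/2 = 9/16, d_1 = (M_2 - M_1)/(6h_1) = -3/32, b_1 = Δ_1 - h_1(2M_1 + M_2)/6 = -5/4.

0.5625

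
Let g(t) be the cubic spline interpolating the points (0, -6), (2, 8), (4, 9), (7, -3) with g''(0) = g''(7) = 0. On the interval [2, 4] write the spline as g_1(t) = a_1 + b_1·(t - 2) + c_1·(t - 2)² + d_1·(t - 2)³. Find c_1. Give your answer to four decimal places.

-2.2105

With σ_i denoting the second derivative at x_i, h_i = 2, 2, 3, and Δ_i = (y_(i+1) − y_i)/h_i = 7, 1/2, -4:
  2·σ_0 + 8·σ_1 + 2·σ_2 = 6(Δ_1 - Δ_0) = -39
  2·σ_1 + 10·σ_2 + 3·σ_3 = 6(Δ_2 - Δ_1) = -27
Natural end conditions: σ_0 = σ_3 = 0.
Solving: σ_0 = 0, σ_1 = -84/19, σ_2 = -69/38, σ_3 = 0.
On [2, 4], with g_1(t) = a_1 + b_1·(t - 2) + c_1·(t - 2)² + d_1·(t - 2)³: c_1 = σ_1/2 = -42/19, d_1 = (σ_2 - σ_1)/(6h_1) = 33/152, b_1 = Δ_1 - h_1(2σ_1 + σ_2)/6 = 77/19.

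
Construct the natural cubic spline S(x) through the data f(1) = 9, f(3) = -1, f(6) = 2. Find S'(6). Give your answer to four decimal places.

With σ_i denoting the second derivative at x_i, h_i = 2, 3, and Δ_i = (y_(i+1) − y_i)/h_i = -5, 1:
  2·σ_0 + 10·σ_1 + 3·σ_2 = 6(Δ_1 - Δ_0) = 36
Natural end conditions: σ_0 = σ_2 = 0.
Forward elimination and back-substitution give σ_0 = 0, σ_1 = 18/5, σ_2 = 0.
On [3, 6], S'(x) = b_1 + 2c_1·(x - 3) + 3d_1·(x - 3)² with b_1 = Δ_1 - h_1(2σ_1 + σ_2)/6 = -13/5, c_1 = σ_1/2 = 9/5, d_1 = (σ_2 - σ_1)/(6h_1) = -1/5. So S'(6) = 14/5.

2.8000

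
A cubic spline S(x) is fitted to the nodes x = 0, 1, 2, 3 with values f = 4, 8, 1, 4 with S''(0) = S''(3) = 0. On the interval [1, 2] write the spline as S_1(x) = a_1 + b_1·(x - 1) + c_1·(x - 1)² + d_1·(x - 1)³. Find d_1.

7

Let σ_i = S''(x_i). Step sizes h_i = 1, 1, 1; slopes of the chords Δ_i = (y_(i+1) - y_i)/h_i = 4, -7, 3.
  1·σ_0 + 4·σ_1 + 1·σ_2 = 6(Δ_1 - Δ_0) = -66
  1·σ_1 + 4·σ_2 + 1·σ_3 = 6(Δ_2 - Δ_1) = 60
Natural end conditions: σ_0 = σ_3 = 0.
Solving: σ_0 = 0, σ_1 = -108/5, σ_2 = 102/5, σ_3 = 0.
On [1, 2], with S_1(x) = a_1 + b_1·(x - 1) + c_1·(x - 1)² + d_1·(x - 1)³: c_1 = σ_1/2 = -54/5, d_1 = (σ_2 - σ_1)/(6h_1) = 7, b_1 = Δ_1 - h_1(2σ_1 + σ_2)/6 = -16/5.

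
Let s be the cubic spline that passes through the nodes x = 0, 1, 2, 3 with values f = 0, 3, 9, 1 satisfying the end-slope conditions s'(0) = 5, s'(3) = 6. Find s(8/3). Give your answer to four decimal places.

Let M_i = s''(x_i). Step sizes h_i = 1, 1, 1; slopes of the chords Δ_i = (y_(i+1) - y_i)/h_i = 3, 6, -8.
  1·M_0 + 4·M_1 + 1·M_2 = 6(Δ_1 - Δ_0) = 18
  1·M_1 + 4·M_2 + 1·M_3 = 6(Δ_2 - Δ_1) = -84
Clamped end conditions give two more equations: 2h_0·M_0 + h_0·M_1 = 6(Δ_0 - s'(0)) = -12 and h_2·M_2 + 2h_2·M_3 = 6(s'(3) - Δ_2) = 84.
Hence M_0 = -46/3, M_1 = 56/3, M_2 = -124/3, M_3 = 188/3.
On [2, 3], s(x) = 9 - 14/3·(x - 2) - 62/3·(x - 2)² + 52/3·(x - 2)³.
With (x - 2) = 2/3: s(8/3) = 149/81.

1.8395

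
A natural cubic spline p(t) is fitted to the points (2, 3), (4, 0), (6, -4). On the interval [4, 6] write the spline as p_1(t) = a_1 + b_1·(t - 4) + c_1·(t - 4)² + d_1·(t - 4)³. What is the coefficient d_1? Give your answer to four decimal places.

0.0313

Write σ_i for p''(x_i). With h_i = 2, 2 and divided differences Δ_i = -3/2, -2, the continuity of p' gives the tridiagonal system
  2·σ_0 + 8·σ_1 + 2·σ_2 = 6(Δ_1 - Δ_0) = -3
Natural end conditions: σ_0 = σ_2 = 0.
Solving: σ_0 = 0, σ_1 = -3/8, σ_2 = 0.
On [4, 6], with p_1(t) = a_1 + b_1·(t - 4) + c_1·(t - 4)² + d_1·(t - 4)³: c_1 = σ_1/2 = -3/16, d_1 = (σ_2 - σ_1)/(6h_1) = 1/32, b_1 = Δ_1 - h_1(2σ_1 + σ_2)/6 = -7/4.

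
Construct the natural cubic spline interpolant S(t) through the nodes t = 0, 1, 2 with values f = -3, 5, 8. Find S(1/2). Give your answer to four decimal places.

1.4688

With σ_i denoting the second derivative at x_i, h_i = 1, 1, and Δ_i = (y_(i+1) − y_i)/h_i = 8, 3:
  1·σ_0 + 4·σ_1 + 1·σ_2 = 6(Δ_1 - Δ_0) = -30
Natural end conditions: σ_0 = σ_2 = 0.
Hence σ_0 = 0, σ_1 = -15/2, σ_2 = 0.
On [0, 1], S(t) = -3 + 37/4·t + 0·t² - 5/4·t³.
With t = 1/2: S(1/2) = 47/32.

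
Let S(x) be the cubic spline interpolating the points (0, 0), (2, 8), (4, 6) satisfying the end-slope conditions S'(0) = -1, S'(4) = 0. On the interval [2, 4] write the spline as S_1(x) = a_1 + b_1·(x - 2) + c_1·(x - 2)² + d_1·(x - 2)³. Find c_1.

-4

Put M_i = S'' at the i-th knot. Here h = (2, 2) and Δ = (4, -1), so the interior equations h_(i-1)·M_(i-1) + 2(h_(i-1)+h_i)·M_i + h_i·M_(i+1) = 6(Δ_i − Δ_(i-1)) read
  2·M_0 + 8·M_1 + 2·M_2 = 6(Δ_1 - Δ_0) = -30
Clamped end conditions give two more equations: 2h_0·M_0 + h_0·M_1 = 6(Δ_0 - S'(0)) = 30 and h_1·M_1 + 2h_1·M_2 = 6(S'(4) - Δ_1) = 6.
Forward elimination and back-substitution give M_0 = 23/2, M_1 = -8, M_2 = 11/2.
On [2, 4], with S_1(x) = a_1 + b_1·(x - 2) + c_1·(x - 2)² + d_1·(x - 2)³: c_1 = M_1/2 = -4, d_1 = (M_2 - M_1)/(6h_1) = 9/8, b_1 = Δ_1 - h_1(2M_1 + M_2)/6 = 5/2.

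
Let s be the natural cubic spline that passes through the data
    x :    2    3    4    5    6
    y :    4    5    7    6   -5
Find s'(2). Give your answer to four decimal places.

Put M_i = s'' at the i-th knot. Here h = (1, 1, 1, 1) and Δ = (1, 2, -1, -11), so the interior equations h_(i-1)·M_(i-1) + 2(h_(i-1)+h_i)·M_i + h_i·M_(i+1) = 6(Δ_i − Δ_(i-1)) read
  1·M_0 + 4·M_1 + 1·M_2 = 6(Δ_1 - Δ_0) = 6
  1·M_1 + 4·M_2 + 1·M_3 = 6(Δ_2 - Δ_1) = -18
  1·M_2 + 4·M_3 + 1·M_4 = 6(Δ_3 - Δ_2) = -60
Natural end conditions: M_0 = M_4 = 0.
Forward elimination and back-substitution give M_0 = 0, M_1 = 51/28, M_2 = -9/7, M_3 = -411/28, M_4 = 0.
On [2, 3], s'(x) = b_0 + 2c_0·(x - 2) + 3d_0·(x - 2)² with b_0 = Δ_0 - h_0(2M_0 + M_1)/6 = 39/56, c_0 = M_0/2 = 0, d_0 = (M_1 - M_0)/(6h_0) = 17/56. So s'(2) = 39/56.

0.6964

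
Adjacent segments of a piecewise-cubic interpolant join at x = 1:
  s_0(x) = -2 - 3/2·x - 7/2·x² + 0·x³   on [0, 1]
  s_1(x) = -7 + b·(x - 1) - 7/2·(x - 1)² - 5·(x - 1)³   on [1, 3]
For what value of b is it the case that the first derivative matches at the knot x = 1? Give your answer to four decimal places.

s_0'(x) = -3/2 - 7·x + 0·x², so s_0'(1) = -17/2. On the right, s_1'(1) = b, so b = -17/2.

-8.5000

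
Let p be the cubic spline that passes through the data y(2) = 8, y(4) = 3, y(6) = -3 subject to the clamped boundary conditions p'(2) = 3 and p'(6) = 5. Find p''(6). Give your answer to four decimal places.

12.8750

Let M_i = p''(x_i). Step sizes h_i = 2, 2; slopes of the chords Δ_i = (y_(i+1) - y_i)/h_i = -5/2, -3.
  2·M_0 + 8·M_1 + 2·M_2 = 6(Δ_1 - Δ_0) = -3
Clamped end conditions give two more equations: 2h_0·M_0 + h_0·M_1 = 6(Δ_0 - p'(2)) = -33 and h_1·M_1 + 2h_1·M_2 = 6(p'(6) - Δ_1) = 48.
Hence M_0 = -59/8, M_1 = -7/4, M_2 = 103/8.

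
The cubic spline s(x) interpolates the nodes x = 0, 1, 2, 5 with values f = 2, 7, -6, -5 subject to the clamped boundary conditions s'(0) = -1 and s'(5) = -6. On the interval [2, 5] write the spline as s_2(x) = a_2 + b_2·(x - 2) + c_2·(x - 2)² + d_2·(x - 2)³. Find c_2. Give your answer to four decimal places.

With m_i denoting the second derivative at x_i, h_i = 1, 1, 3, and Δ_i = (y_(i+1) − y_i)/h_i = 5, -13, 1/3:
  1·m_0 + 4·m_1 + 1·m_2 = 6(Δ_1 - Δ_0) = -108
  1·m_1 + 8·m_2 + 3·m_3 = 6(Δ_2 - Δ_1) = 80
Clamped end conditions give two more equations: 2h_0·m_0 + h_0·m_1 = 6(Δ_0 - s'(0)) = 36 and h_2·m_2 + 2h_2·m_3 = 6(s'(5) - Δ_2) = -38.
Forward elimination and back-substitution give m_0 = 1134/29, m_1 = -1224/29, m_2 = 630/29, m_3 = -1496/87.
On [2, 5], with s_2(x) = a_2 + b_2·(x - 2) + c_2·(x - 2)² + d_2·(x - 2)³: c_2 = m_2/2 = 315/29, d_2 = (m_3 - m_2)/(6h_2) = -1693/783, b_2 = Δ_2 - h_2(2m_2 + m_3)/6 = -371/29.

10.8621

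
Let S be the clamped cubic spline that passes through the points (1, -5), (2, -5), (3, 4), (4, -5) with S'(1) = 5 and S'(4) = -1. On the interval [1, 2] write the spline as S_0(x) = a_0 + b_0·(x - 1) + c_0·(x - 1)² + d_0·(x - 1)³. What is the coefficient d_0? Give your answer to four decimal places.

Write M_i for S''(x_i). With h_i = 1, 1, 1 and divided differences Δ_i = 0, 9, -9, the continuity of S' gives the tridiagonal system
  1·M_0 + 4·M_1 + 1·M_2 = 6(Δ_1 - Δ_0) = 54
  1·M_1 + 4·M_2 + 1·M_3 = 6(Δ_2 - Δ_1) = -108
Clamped end conditions give two more equations: 2h_0·M_0 + h_0·M_1 = 6(Δ_0 - S'(1)) = -30 and h_2·M_2 + 2h_2·M_3 = 6(S'(4) - Δ_2) = 48.
Solving: M_0 = -158/5, M_1 = 166/5, M_2 = -236/5, M_3 = 238/5.
On [1, 2], with S_0(x) = a_0 + b_0·(x - 1) + c_0·(x - 1)² + d_0·(x - 1)³: c_0 = M_0/2 = -79/5, d_0 = (M_1 - M_0)/(6h_0) = 54/5, b_0 = Δ_0 - h_0(2M_0 + M_1)/6 = 5.

10.8000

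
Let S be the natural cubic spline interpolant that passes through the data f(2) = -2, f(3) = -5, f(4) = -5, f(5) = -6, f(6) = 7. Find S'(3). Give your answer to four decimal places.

With σ_i denoting the second derivative at x_i, h_i = 1, 1, 1, 1, and Δ_i = (y_(i+1) − y_i)/h_i = -3, 0, -1, 13:
  1·σ_0 + 4·σ_1 + 1·σ_2 = 6(Δ_1 - Δ_0) = 18
  1·σ_1 + 4·σ_2 + 1·σ_3 = 6(Δ_2 - Δ_1) = -6
  1·σ_2 + 4·σ_3 + 1·σ_4 = 6(Δ_3 - Δ_2) = 84
Natural end conditions: σ_0 = σ_4 = 0.
Forward elimination and back-substitution give σ_0 = 0, σ_1 = 27/4, σ_2 = -9, σ_3 = 93/4, σ_4 = 0.
On [3, 4], S'(x) = b_1 + 2c_1·(x - 3) + 3d_1·(x - 3)² with b_1 = Δ_1 - h_1(2σ_1 + σ_2)/6 = -3/4, c_1 = σ_1/2 = 27/8, d_1 = (σ_2 - σ_1)/(6h_1) = -21/8. So S'(3) = -3/4.

-0.7500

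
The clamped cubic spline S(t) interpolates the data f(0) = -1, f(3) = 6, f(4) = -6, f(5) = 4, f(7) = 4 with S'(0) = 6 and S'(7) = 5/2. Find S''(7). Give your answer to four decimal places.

14.8070

Put M_i = S'' at the i-th knot. Here h = (3, 1, 1, 2) and Δ = (7/3, -12, 10, 0), so the interior equations h_(i-1)·M_(i-1) + 2(h_(i-1)+h_i)·M_i + h_i·M_(i+1) = 6(Δ_i − Δ_(i-1)) read
  3·M_0 + 8·M_1 + 1·M_2 = 6(Δ_1 - Δ_0) = -86
  1·M_1 + 4·M_2 + 1·M_3 = 6(Δ_2 - Δ_1) = 132
  1·M_2 + 6·M_3 + 2·M_4 = 6(Δ_3 - Δ_2) = -60
Clamped end conditions give two more equations: 2h_0·M_0 + h_0·M_1 = 6(Δ_0 - S'(0)) = -22 and h_3·M_3 + 2h_3·M_4 = 6(S'(7) - Δ_3) = 15.
Hence M_0 = 2567/474, M_1 = -1435/79, M_2 = 6805/158, M_3 = -1747/79, M_4 = 4679/316.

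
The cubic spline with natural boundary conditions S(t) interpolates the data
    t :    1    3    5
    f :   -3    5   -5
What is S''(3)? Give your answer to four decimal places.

Let M_i = S''(x_i). Step sizes h_i = 2, 2; slopes of the chords Δ_i = (y_(i+1) - y_i)/h_i = 4, -5.
  2·M_0 + 8·M_1 + 2·M_2 = 6(Δ_1 - Δ_0) = -54
Natural end conditions: M_0 = M_2 = 0.
Solving the tridiagonal system: M_0 = 0, M_1 = -27/4, M_2 = 0.

-6.7500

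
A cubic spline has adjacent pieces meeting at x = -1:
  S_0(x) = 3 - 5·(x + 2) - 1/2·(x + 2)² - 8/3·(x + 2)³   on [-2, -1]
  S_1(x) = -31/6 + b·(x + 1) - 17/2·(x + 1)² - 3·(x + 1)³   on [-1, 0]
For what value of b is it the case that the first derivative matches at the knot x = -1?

-14

S_0'(x) = -5 - 1·(x + 2) - 8·(x + 2)², so S_0'(-1) = -14. On the right, S_1'(-1) = b, so b = -14.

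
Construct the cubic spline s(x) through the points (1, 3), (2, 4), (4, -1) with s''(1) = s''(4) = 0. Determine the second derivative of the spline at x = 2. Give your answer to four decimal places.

Let M_i = s''(x_i). Step sizes h_i = 1, 2; slopes of the chords Δ_i = (y_(i+1) - y_i)/h_i = 1, -5/2.
  1·M_0 + 6·M_1 + 2·M_2 = 6(Δ_1 - Δ_0) = -21
Natural end conditions: M_0 = M_2 = 0.
Solving: M_0 = 0, M_1 = -7/2, M_2 = 0.

-3.5000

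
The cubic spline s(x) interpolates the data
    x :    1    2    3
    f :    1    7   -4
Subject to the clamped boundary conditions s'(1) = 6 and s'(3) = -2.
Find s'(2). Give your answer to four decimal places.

With σ_i denoting the second derivative at x_i, h_i = 1, 1, and Δ_i = (y_(i+1) − y_i)/h_i = 6, -11:
  1·σ_0 + 4·σ_1 + 1·σ_2 = 6(Δ_1 - Δ_0) = -102
Clamped end conditions give two more equations: 2h_0·σ_0 + h_0·σ_1 = 6(Δ_0 - s'(1)) = 0 and h_1·σ_1 + 2h_1·σ_2 = 6(s'(3) - Δ_1) = 54.
Hence σ_0 = 43/2, σ_1 = -43, σ_2 = 97/2.
On [2, 3], s'(x) = b_1 + 2c_1·(x - 2) + 3d_1·(x - 2)² with b_1 = Δ_1 - h_1(2σ_1 + σ_2)/6 = -19/4, c_1 = σ_1/2 = -43/2, d_1 = (σ_2 - σ_1)/(6h_1) = 61/4. So s'(2) = -19/4.

-4.7500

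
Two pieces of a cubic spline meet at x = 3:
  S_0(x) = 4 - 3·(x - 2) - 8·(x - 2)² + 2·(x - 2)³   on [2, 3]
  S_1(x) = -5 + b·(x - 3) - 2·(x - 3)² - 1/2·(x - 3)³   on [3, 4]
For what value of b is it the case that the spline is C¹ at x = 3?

-13

S_0'(x) = -3 - 16·(x - 2) + 6·(x - 2)², so S_0'(3) = -13. On the right, S_1'(3) = b, so b = -13.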